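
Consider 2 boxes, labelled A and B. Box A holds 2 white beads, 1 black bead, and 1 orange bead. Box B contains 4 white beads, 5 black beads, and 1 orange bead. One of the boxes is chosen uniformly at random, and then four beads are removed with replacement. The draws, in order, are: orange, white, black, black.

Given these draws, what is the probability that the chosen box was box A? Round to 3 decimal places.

0.439

Under each hypothesis, the probability of the observed sequence is: P(data | box A) = (1/4)(2/4)(1/4)(1/4) = 0.0078125; P(data | box B) = (1/10)(4/10)(5/10)(5/10) = 0.01.
Multiplying each by its prior: 1/2 · 0.0078125 = 0.0039062, 1/2 · 0.01 = 0.005; these sum to 0.0089062.
So P(box A | data) = (0.0039062) / (0.0089062) = 0.4386.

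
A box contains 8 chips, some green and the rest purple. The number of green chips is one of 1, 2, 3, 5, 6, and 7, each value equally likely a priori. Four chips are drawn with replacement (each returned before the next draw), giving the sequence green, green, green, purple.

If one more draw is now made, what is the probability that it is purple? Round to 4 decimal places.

For each hypothesis, P(data | H) works out to: P(data | r = 1) = (1/8)(1/8)(1/8)(7/8) = 0.001709; P(data | r = 2) = (2/8)(2/8)(2/8)(6/8) = 0.011719; P(data | r = 3) = (3/8)(3/8)(3/8)(5/8) = 0.032959; P(data | r = 5) = (5/8)(5/8)(5/8)(3/8) = 0.091553; P(data | r = 6) = (6/8)(6/8)(6/8)(2/8) = 0.10547; P(data | r = 7) = (7/8)(7/8)(7/8)(1/8) = 0.08374.
The prior-weighted likelihoods are 1/6 · 0.001709 = 0.00028483, 1/6 · 0.011719 = 0.0019531, 1/6 · 0.032959 = 0.0054932, 1/6 · 0.091553 = 0.015259, 1/6 · 0.10547 = 0.017578, 1/6 · 0.08374 = 0.013957; with total 0.054525.
Dividing through by the total gives posterior P(r = 1 | data) = 0.0052239, P(r = 2 | data) = 0.035821, P(r = 3 | data) = 0.10075, P(r = 5 | data) = 0.27985, P(r = 6 | data) = 0.32239, P(r = 7 | data) = 0.25597.
Averaging over the posterior, P(purple next | data) = (7/8)(0.0052239) + (3/4)(0.035821) + (5/8)(0.10075) + (3/8)(0.27985) + (1/4)(0.32239) + (1/8)(0.25597) = 0.31194.

0.3119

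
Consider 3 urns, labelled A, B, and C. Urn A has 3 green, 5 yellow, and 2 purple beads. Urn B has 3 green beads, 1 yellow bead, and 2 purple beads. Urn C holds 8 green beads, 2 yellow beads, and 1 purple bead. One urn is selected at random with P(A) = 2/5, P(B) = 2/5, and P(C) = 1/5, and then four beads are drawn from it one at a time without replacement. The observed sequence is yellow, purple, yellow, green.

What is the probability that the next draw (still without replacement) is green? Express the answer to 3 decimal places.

0.360

For each hypothesis, P(data | H) works out to: P(data | urn A) = (5/10)(2/9)(4/8)(3/7) = 0.02381; P(data | urn B) = (1/6)(2/5)(0/4) = 0; P(data | urn C) = (2/11)(1/10)(1/9)(8/8) = 0.0020202.
Weighting by the prior gives 2/5 · 0.02381 = 0.0095238, 2/5 · 0 = 0, 1/5 · 0.0020202 = 0.00040404; summing to 0.0099278.
Normalising, the posterior is P(urn A | data) = 0.9593, P(urn B | data) = 0, P(urn C | data) = 0.040698.
The predictive probability is P(green next | data) = (1/3)(0.9593) + (1)(0.040698) = 0.36047.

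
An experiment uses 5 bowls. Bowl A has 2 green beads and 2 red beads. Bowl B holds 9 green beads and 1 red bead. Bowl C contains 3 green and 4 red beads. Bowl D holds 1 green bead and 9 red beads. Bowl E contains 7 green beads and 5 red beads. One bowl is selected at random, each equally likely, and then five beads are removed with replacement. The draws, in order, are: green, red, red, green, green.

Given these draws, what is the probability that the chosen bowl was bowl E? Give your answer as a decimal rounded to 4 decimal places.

Compute the likelihood of the observed sequence for each case: P(data | bowl A) = (2/4)(2/4)(2/4)(2/4)(2/4) = 0.03125; P(data | bowl B) = (9/10)(1/10)(1/10)(9/10)(9/10) = 0.00729; P(data | bowl C) = (3/7)(4/7)(4/7)(3/7)(3/7) = 0.025704; P(data | bowl D) = (1/10)(9/10)(9/10)(1/10)(1/10) = 0.00081; P(data | bowl E) = (7/12)(5/12)(5/12)(7/12)(7/12) = 0.034461.
Weighting by the prior gives 1/5 · 0.03125 = 0.00625, 1/5 · 0.00729 = 0.001458, 1/5 · 0.025704 = 0.0051407, 1/5 · 0.00081 = 0.000162, 1/5 · 0.034461 = 0.0068922; these sum to 0.019903.
Therefore the posterior P(bowl E | data) = (0.0068922) / (0.019903) = 0.34629.

0.3463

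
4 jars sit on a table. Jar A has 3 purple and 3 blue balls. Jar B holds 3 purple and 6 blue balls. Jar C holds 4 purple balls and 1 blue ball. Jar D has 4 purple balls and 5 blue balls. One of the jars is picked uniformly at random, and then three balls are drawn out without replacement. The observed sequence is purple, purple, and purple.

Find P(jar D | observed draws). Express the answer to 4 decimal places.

The likelihood of the observed sequence under each hypothesis: P(data | jar A) = (3/6)(2/5)(1/4) = 1/20; P(data | jar B) = (3/9)(2/8)(1/7) = 1/84; P(data | jar C) = (4/5)(3/4)(2/3) = 2/5; P(data | jar D) = (4/9)(3/8)(2/7) = 1/21.
The prior-weighted likelihoods are 1/4 · 1/20 = 1/80, 1/4 · 1/84 = 1/336, 1/4 · 2/5 = 1/10, 1/4 · 1/21 = 1/84; with total 107/840.
Therefore the posterior P(jar D | data) = (1/84) / (107/840) = 10/107.

0.0935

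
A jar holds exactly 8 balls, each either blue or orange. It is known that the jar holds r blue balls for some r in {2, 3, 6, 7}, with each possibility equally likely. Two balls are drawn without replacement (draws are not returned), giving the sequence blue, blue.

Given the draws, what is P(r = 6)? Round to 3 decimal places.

0.375

Compute the likelihood of the observed sequence for each case: P(data | r = 2) = (2/8)(1/7) = 1/28; P(data | r = 3) = (3/8)(2/7) = 3/28; P(data | r = 6) = (6/8)(5/7) = 15/28; P(data | r = 7) = (7/8)(6/7) = 3/4.
Multiplying each by its prior: 1/4 · 1/28 = 1/112, 1/4 · 3/28 = 3/112, 1/4 · 15/28 = 15/112, 1/4 · 3/4 = 3/16; these sum to 5/14.
Hence P(r = 6 | data) = (15/112) / (5/14) = 3/8.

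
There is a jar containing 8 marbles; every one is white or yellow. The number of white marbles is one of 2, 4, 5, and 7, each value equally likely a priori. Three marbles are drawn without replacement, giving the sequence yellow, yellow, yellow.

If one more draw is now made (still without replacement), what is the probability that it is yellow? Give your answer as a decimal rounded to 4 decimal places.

For each hypothesis, P(data | H) works out to: P(data | r = 2) = (6/8)(5/7)(4/6) = 5/14; P(data | r = 4) = (4/8)(3/7)(2/6) = 1/14; P(data | r = 5) = (3/8)(2/7)(1/6) = 1/56; P(data | r = 7) = (1/8)(0/7) = 0.
The prior-weighted likelihoods are 1/4 · 5/14 = 5/56, 1/4 · 1/14 = 1/56, 1/4 · 1/56 = 1/224, 1/4 · 0 = 0; with total 25/224.
Normalising, the posterior is P(r = 2 | data) = 4/5, P(r = 4 | data) = 4/25, P(r = 5 | data) = 1/25, P(r = 7 | data) = 0.
The predictive probability is P(yellow next | data) = (3/5)(4/5) + (1/5)(4/25) + (0)(1/25) = 64/125.

0.5120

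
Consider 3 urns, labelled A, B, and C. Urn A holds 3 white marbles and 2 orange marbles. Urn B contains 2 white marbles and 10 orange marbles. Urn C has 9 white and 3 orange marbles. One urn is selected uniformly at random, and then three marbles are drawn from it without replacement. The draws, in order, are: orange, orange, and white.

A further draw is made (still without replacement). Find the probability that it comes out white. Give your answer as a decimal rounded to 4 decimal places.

0.5464

Compute the likelihood of the observed sequence for each case: P(data | urn A) = (2/5)(1/4)(3/3) = 1/10; P(data | urn B) = (10/12)(9/11)(2/10) = 3/22; P(data | urn C) = (3/12)(2/11)(9/10) = 9/220.
The prior-weighted likelihoods are 1/3 · 1/10 = 1/30, 1/3 · 3/22 = 1/22, 1/3 · 9/220 = 3/220; with total 61/660.
Dividing through by the total gives posterior P(urn A | data) = 22/61, P(urn B | data) = 30/61, P(urn C | data) = 9/61.
The predictive probability is P(white next | data) = (1)(22/61) + (1/9)(30/61) + (8/9)(9/61) = 100/183.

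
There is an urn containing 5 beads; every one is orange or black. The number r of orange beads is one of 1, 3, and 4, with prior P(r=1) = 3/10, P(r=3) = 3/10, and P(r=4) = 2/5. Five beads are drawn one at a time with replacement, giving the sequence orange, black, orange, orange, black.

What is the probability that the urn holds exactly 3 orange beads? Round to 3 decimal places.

0.516

Under each hypothesis, the probability of the observed sequence is: P(data | r = 1) = (1/5)(4/5)(1/5)(1/5)(4/5) = 0.00512; P(data | r = 3) = (3/5)(2/5)(3/5)(3/5)(2/5) = 0.03456; P(data | r = 4) = (4/5)(1/5)(4/5)(4/5)(1/5) = 0.02048.
Multiplying each by its prior: 3/10 · 0.00512 = 0.001536, 3/10 · 0.03456 = 0.010368, 2/5 · 0.02048 = 0.008192; these sum to 0.020096.
Therefore the posterior P(r = 3 | data) = (0.010368) / (0.020096) = 0.51592.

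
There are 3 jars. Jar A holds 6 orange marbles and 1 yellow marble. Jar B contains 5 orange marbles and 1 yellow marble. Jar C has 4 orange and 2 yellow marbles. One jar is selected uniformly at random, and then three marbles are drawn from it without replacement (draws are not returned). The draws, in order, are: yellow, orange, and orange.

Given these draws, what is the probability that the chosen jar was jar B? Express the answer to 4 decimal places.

For each hypothesis, P(data | H) works out to: P(data | jar A) = (1/7)(6/6)(5/5) = 1/7; P(data | jar B) = (1/6)(5/5)(4/4) = 1/6; P(data | jar C) = (2/6)(4/5)(3/4) = 1/5.
The prior-weighted likelihoods are 1/3 · 1/7 = 1/21, 1/3 · 1/6 = 1/18, 1/3 · 1/5 = 1/15; with total 107/630.
Hence P(jar B | data) = (1/18) / (107/630) = 35/107.

0.3271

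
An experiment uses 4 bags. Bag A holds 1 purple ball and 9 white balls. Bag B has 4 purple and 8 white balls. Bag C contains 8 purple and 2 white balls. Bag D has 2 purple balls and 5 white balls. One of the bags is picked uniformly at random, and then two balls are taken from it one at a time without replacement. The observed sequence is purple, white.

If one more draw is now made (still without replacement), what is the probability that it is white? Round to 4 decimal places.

The likelihood of the observed sequence under each hypothesis: P(data | bag A) = (1/10)(9/9) = 0.1; P(data | bag B) = (4/12)(8/11) = 0.24242; P(data | bag C) = (8/10)(2/9) = 0.17778; P(data | bag D) = (2/7)(5/6) = 0.2381.
Weighting by the prior gives 1/4 · 0.1 = 0.025, 1/4 · 0.24242 = 0.060606, 1/4 · 0.17778 = 0.044444, 1/4 · 0.2381 = 0.059524; these sum to 0.18957.
Normalising, the posterior is P(bag A | data) = 0.13187, P(bag B | data) = 0.3197, P(bag C | data) = 0.23444, P(bag D | data) = 0.31399.
The predictive probability is P(white next | data) = (1)(0.13187) + (7/10)(0.3197) + (1/8)(0.23444) + (4/5)(0.31399) = 0.63616.

0.6362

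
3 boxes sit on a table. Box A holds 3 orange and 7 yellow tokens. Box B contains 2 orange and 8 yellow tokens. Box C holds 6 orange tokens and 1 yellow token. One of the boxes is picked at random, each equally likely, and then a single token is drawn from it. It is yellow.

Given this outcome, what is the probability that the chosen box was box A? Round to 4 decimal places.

0.4261

Compute the likelihood of this draw for each case: P(data | box A) = (7/10) = 7/10; P(data | box B) = (8/10) = 4/5; P(data | box C) = (1/7) = 1/7.
Weighting by the prior gives 1/3 · 7/10 = 7/30, 1/3 · 4/5 = 4/15, 1/3 · 1/7 = 1/21; these sum to 23/42.
By Bayes' rule, P(box A | data) = (7/30) / (23/42) = 49/115.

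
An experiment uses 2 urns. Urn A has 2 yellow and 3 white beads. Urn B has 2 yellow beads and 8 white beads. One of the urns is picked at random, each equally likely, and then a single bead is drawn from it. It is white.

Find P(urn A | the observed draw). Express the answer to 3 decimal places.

0.429

Under each hypothesis, the probability of this draw is: P(data | urn A) = (3/5) = 3/5; P(data | urn B) = (8/10) = 4/5.
The prior-weighted likelihoods are 1/2 · 3/5 = 3/10, 1/2 · 4/5 = 2/5; these sum to 7/10.
Therefore the posterior P(urn A | data) = (3/10) / (7/10) = 3/7.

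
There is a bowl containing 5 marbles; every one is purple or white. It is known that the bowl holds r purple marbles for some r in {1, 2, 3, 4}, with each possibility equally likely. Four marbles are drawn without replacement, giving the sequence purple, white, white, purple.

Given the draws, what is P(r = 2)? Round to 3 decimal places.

Under each hypothesis, the probability of the observed sequence is: P(data | r = 1) = (1/5)(4/4)(3/3)(0/2) = 0; P(data | r = 2) = (2/5)(3/4)(2/3)(1/2) = 1/10; P(data | r = 3) = (3/5)(2/4)(1/3)(2/2) = 1/10; P(data | r = 4) = (4/5)(1/4)(0/3) = 0.
Weighting by the prior gives 1/4 · 0 = 0, 1/4 · 1/10 = 1/40, 1/4 · 1/10 = 1/40, 1/4 · 0 = 0; these sum to 1/20.
By Bayes' rule, P(r = 2 | data) = (1/40) / (1/20) = 1/2.

0.500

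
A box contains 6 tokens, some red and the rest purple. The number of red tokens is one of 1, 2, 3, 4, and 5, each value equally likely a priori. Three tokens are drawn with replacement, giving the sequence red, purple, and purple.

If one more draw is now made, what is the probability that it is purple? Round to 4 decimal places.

0.5889

Compute the likelihood of the observed sequence for each case: P(data | r = 1) = (1/6)(5/6)(5/6) = 25/216; P(data | r = 2) = (2/6)(4/6)(4/6) = 4/27; P(data | r = 3) = (3/6)(3/6)(3/6) = 1/8; P(data | r = 4) = (4/6)(2/6)(2/6) = 2/27; P(data | r = 5) = (5/6)(1/6)(1/6) = 5/216.
The prior-weighted likelihoods are 1/5 · 25/216 = 5/216, 1/5 · 4/27 = 4/135, 1/5 · 1/8 = 1/40, 1/5 · 2/27 = 2/135, 1/5 · 5/216 = 1/216; these sum to 7/72.
Normalising, the posterior is P(r = 1 | data) = 5/21, P(r = 2 | data) = 32/105, P(r = 3 | data) = 9/35, P(r = 4 | data) = 16/105, P(r = 5 | data) = 1/21.
Averaging over the posterior, P(purple next | data) = (5/6)(5/21) + (2/3)(32/105) + (1/2)(9/35) + (1/3)(16/105) + (1/6)(1/21) = 53/90.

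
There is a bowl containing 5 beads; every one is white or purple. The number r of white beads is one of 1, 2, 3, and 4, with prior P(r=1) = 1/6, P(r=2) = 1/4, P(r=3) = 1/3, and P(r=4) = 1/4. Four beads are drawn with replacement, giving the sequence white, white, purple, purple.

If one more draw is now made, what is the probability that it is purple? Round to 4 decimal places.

For each hypothesis, P(data | H) works out to: P(data | r = 1) = (1/5)(1/5)(4/5)(4/5) = 0.0256; P(data | r = 2) = (2/5)(2/5)(3/5)(3/5) = 0.0576; P(data | r = 3) = (3/5)(3/5)(2/5)(2/5) = 0.0576; P(data | r = 4) = (4/5)(4/5)(1/5)(1/5) = 0.0256.
The prior-weighted likelihoods are 1/6 · 0.0256 = 0.0042667, 1/4 · 0.0576 = 0.0144, 1/3 · 0.0576 = 0.0192, 1/4 · 0.0256 = 0.0064; with total 0.044267.
The posterior is then P(r = 1 | data) = 0.096386, P(r = 2 | data) = 0.3253, P(r = 3 | data) = 0.43373, P(r = 4 | data) = 0.14458.
The predictive probability is P(purple next | data) = (4/5)(0.096386) + (3/5)(0.3253) + (2/5)(0.43373) + (1/5)(0.14458) = 0.4747.

0.4747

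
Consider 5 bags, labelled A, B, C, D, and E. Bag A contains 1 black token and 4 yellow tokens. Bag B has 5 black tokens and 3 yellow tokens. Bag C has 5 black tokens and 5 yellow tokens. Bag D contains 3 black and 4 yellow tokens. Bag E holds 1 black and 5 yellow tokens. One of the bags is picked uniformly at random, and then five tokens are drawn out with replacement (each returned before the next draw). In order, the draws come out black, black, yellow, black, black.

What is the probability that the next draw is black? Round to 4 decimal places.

0.5472

Under each hypothesis, the probability of the observed sequence is: P(data | bag A) = (1/5)(1/5)(4/5)(1/5)(1/5) = 0.00128; P(data | bag B) = (5/8)(5/8)(3/8)(5/8)(5/8) = 0.05722; P(data | bag C) = (5/10)(5/10)(5/10)(5/10)(5/10) = 0.03125; P(data | bag D) = (3/7)(3/7)(4/7)(3/7)(3/7) = 0.019278; P(data | bag E) = (1/6)(1/6)(5/6)(1/6)(1/6) = 0.000643.
Weighting by the prior gives 1/5 · 0.00128 = 0.000256, 1/5 · 0.05722 = 0.011444, 1/5 · 0.03125 = 0.00625, 1/5 · 0.019278 = 0.0038555, 1/5 · 0.000643 = 0.0001286; with total 0.021934.
Normalising, the posterior is P(bag A | data) = 0.011671, P(bag B | data) = 0.52175, P(bag C | data) = 0.28494, P(bag D | data) = 0.17578, P(bag E | data) = 0.005863.
So P(black next | data) = Σ P(black next | H) P(H | data) = (1/5)(0.011671) + (5/8)(0.52175) + (1/2)(0.28494) + (3/7)(0.17578) + (1/6)(0.005863) = 0.54721.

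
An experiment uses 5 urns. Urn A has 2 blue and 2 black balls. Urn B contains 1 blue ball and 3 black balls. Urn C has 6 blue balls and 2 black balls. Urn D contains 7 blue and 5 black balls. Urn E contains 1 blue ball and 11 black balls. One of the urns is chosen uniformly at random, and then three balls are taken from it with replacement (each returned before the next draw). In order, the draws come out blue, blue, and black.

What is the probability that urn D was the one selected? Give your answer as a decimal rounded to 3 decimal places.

The likelihood of the observed sequence under each hypothesis: P(data | urn A) = (2/4)(2/4)(2/4) = 0.125; P(data | urn B) = (1/4)(1/4)(3/4) = 0.046875; P(data | urn C) = (6/8)(6/8)(2/8) = 0.14062; P(data | urn D) = (7/12)(7/12)(5/12) = 0.14178; P(data | urn E) = (1/12)(1/12)(11/12) = 0.0063657.
The prior-weighted likelihoods are 1/5 · 0.125 = 0.025, 1/5 · 0.046875 = 0.009375, 1/5 · 0.14062 = 0.028125, 1/5 · 0.14178 = 0.028356, 1/5 · 0.0063657 = 0.0012731; with total 0.09213.
Hence P(urn D | data) = (0.028356) / (0.09213) = 0.30779.

0.308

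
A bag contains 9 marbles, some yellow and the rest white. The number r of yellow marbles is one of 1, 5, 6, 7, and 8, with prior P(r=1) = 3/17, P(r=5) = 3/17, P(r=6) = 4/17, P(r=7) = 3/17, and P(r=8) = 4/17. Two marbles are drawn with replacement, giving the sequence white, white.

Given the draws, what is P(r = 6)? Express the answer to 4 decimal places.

0.1233

The likelihood of the observed sequence under each hypothesis: P(data | r = 1) = (8/9)(8/9) = 0.79012; P(data | r = 5) = (4/9)(4/9) = 0.19753; P(data | r = 6) = (3/9)(3/9) = 0.11111; P(data | r = 7) = (2/9)(2/9) = 0.049383; P(data | r = 8) = (1/9)(1/9) = 0.012346.
Multiplying each by its prior: 3/17 · 0.79012 = 0.13943, 3/17 · 0.19753 = 0.034858, 4/17 · 0.11111 = 0.026144, 3/17 · 0.049383 = 0.0087146, 4/17 · 0.012346 = 0.0029049; with total 0.21206.
By Bayes' rule, P(r = 6 | data) = (0.026144) / (0.21206) = 0.12329.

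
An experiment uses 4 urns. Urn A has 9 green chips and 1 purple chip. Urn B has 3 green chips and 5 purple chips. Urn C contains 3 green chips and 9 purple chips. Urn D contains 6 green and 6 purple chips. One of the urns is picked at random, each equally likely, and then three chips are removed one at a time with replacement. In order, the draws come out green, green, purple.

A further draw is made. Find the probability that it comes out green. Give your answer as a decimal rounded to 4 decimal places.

Under each hypothesis, the probability of the observed sequence is: P(data | urn A) = (9/10)(9/10)(1/10) = 0.081; P(data | urn B) = (3/8)(3/8)(5/8) = 0.087891; P(data | urn C) = (3/12)(3/12)(9/12) = 0.046875; P(data | urn D) = (6/12)(6/12)(6/12) = 0.125.
Multiplying each by its prior: 1/4 · 0.081 = 0.02025, 1/4 · 0.087891 = 0.021973, 1/4 · 0.046875 = 0.011719, 1/4 · 0.125 = 0.03125; with total 0.085191.
Normalising, the posterior is P(urn A | data) = 0.2377, P(urn B | data) = 0.25792, P(urn C | data) = 0.13756, P(urn D | data) = 0.36682.
So P(green next | data) = Σ P(green next | H) P(H | data) = (9/10)(0.2377) + (3/8)(0.25792) + (1/4)(0.13756) + (1/2)(0.36682) = 0.52845.

0.5285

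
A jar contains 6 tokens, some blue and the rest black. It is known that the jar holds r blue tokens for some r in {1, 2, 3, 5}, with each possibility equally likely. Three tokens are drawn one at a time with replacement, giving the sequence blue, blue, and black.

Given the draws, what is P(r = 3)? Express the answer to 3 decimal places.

Under each hypothesis, the probability of the observed sequence is: P(data | r = 1) = (1/6)(1/6)(5/6) = 5/216; P(data | r = 2) = (2/6)(2/6)(4/6) = 2/27; P(data | r = 3) = (3/6)(3/6)(3/6) = 1/8; P(data | r = 5) = (5/6)(5/6)(1/6) = 25/216.
Multiplying each by its prior: 1/4 · 5/216 = 5/864, 1/4 · 2/27 = 1/54, 1/4 · 1/8 = 1/32, 1/4 · 25/216 = 25/864; these sum to 73/864.
So P(r = 3 | data) = (1/32) / (73/864) = 27/73.

0.370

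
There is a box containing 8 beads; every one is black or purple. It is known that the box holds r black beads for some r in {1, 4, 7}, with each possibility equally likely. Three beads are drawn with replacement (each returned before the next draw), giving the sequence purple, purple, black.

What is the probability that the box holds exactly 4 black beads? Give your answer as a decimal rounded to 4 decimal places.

For each hypothesis, P(data | H) works out to: P(data | r = 1) = (7/8)(7/8)(1/8) = 0.095703; P(data | r = 4) = (4/8)(4/8)(4/8) = 0.125; P(data | r = 7) = (1/8)(1/8)(7/8) = 0.013672.
Weighting by the prior gives 1/3 · 0.095703 = 0.031901, 1/3 · 0.125 = 0.041667, 1/3 · 0.013672 = 0.0045573; these sum to 0.078125.
By Bayes' rule, P(r = 4 | data) = (0.041667) / (0.078125) = 0.53333.

0.5333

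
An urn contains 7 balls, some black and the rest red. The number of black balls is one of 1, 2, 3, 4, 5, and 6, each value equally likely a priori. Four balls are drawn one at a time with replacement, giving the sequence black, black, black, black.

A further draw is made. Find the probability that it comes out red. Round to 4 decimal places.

0.2338

The likelihood of the observed sequence under each hypothesis: P(data | r = 1) = (1/7)(1/7)(1/7)(1/7) = 0.00041649; P(data | r = 2) = (2/7)(2/7)(2/7)(2/7) = 0.0066639; P(data | r = 3) = (3/7)(3/7)(3/7)(3/7) = 0.033736; P(data | r = 4) = (4/7)(4/7)(4/7)(4/7) = 0.10662; P(data | r = 5) = (5/7)(5/7)(5/7)(5/7) = 0.26031; P(data | r = 6) = (6/7)(6/7)(6/7)(6/7) = 0.53978.
Multiplying each by its prior: 1/6 · 0.00041649 = 6.9416e-05, 1/6 · 0.0066639 = 0.0011106, 1/6 · 0.033736 = 0.0056227, 1/6 · 0.10662 = 0.01777, 1/6 · 0.26031 = 0.043385, 1/6 · 0.53978 = 0.089963; with total 0.15792.
Dividing through by the total gives posterior P(r = 1 | data) = 0.00043956, P(r = 2 | data) = 0.007033, P(r = 3 | data) = 0.035604, P(r = 4 | data) = 0.11253, P(r = 5 | data) = 0.27473, P(r = 6 | data) = 0.56967.
So P(red next | data) = Σ P(red next | H) P(H | data) = (6/7)(0.00043956) + (5/7)(0.007033) + (4/7)(0.035604) + (3/7)(0.11253) + (2/7)(0.27473) + (1/7)(0.56967) = 0.23385.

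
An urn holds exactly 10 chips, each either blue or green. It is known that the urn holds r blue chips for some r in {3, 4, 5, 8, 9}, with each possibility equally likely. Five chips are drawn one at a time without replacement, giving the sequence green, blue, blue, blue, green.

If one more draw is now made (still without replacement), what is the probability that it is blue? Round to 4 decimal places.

The likelihood of the observed sequence under each hypothesis: P(data | r = 3) = (7/10)(3/9)(2/8)(1/7)(6/6) = 0.0083333; P(data | r = 4) = (6/10)(4/9)(3/8)(2/7)(5/6) = 0.02381; P(data | r = 5) = (5/10)(5/9)(4/8)(3/7)(4/6) = 0.039683; P(data | r = 8) = (2/10)(8/9)(7/8)(6/7)(1/6) = 0.022222; P(data | r = 9) = (1/10)(9/9)(8/8)(7/7)(0/6) = 0.
The prior-weighted likelihoods are 1/5 · 0.0083333 = 0.0016667, 1/5 · 0.02381 = 0.0047619, 1/5 · 0.039683 = 0.0079365, 1/5 · 0.022222 = 0.0044444, 1/5 · 0 = 0; summing to 0.01881.
The posterior is then P(r = 3 | data) = 0.088608, P(r = 4 | data) = 0.25316, P(r = 5 | data) = 0.42194, P(r = 8 | data) = 0.23629, P(r = 9 | data) = 0.
So P(blue next | data) = Σ P(blue next | H) P(H | data) = (0)(0.088608) + (1/5)(0.25316) + (2/5)(0.42194) + (1)(0.23629) = 0.4557.

0.4557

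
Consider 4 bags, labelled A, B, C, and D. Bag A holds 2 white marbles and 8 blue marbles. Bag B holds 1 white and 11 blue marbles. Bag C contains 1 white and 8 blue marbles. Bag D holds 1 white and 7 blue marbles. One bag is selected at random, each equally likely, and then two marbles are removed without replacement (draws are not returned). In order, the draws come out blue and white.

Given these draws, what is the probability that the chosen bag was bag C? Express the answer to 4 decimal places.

Compute the likelihood of the observed sequence for each case: P(data | bag A) = (8/10)(2/9) = 0.17778; P(data | bag B) = (11/12)(1/11) = 0.083333; P(data | bag C) = (8/9)(1/8) = 0.11111; P(data | bag D) = (7/8)(1/7) = 0.125.
Multiplying each by its prior: 1/4 · 0.17778 = 0.044444, 1/4 · 0.083333 = 0.020833, 1/4 · 0.11111 = 0.027778, 1/4 · 0.125 = 0.03125; with total 0.12431.
So P(bag C | data) = (0.027778) / (0.12431) = 0.22346.

0.2235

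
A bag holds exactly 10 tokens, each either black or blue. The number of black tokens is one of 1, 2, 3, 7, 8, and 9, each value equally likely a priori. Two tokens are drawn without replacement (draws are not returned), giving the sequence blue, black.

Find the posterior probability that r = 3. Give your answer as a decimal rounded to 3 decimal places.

0.228

Compute the likelihood of the observed sequence for each case: P(data | r = 1) = (9/10)(1/9) = 1/10; P(data | r = 2) = (8/10)(2/9) = 8/45; P(data | r = 3) = (7/10)(3/9) = 7/30; P(data | r = 7) = (3/10)(7/9) = 7/30; P(data | r = 8) = (2/10)(8/9) = 8/45; P(data | r = 9) = (1/10)(9/9) = 1/10.
The prior-weighted likelihoods are 1/6 · 1/10 = 1/60, 1/6 · 8/45 = 4/135, 1/6 · 7/30 = 7/180, 1/6 · 7/30 = 7/180, 1/6 · 8/45 = 4/135, 1/6 · 1/10 = 1/60; these sum to 23/135.
Hence P(r = 3 | data) = (7/180) / (23/135) = 21/92.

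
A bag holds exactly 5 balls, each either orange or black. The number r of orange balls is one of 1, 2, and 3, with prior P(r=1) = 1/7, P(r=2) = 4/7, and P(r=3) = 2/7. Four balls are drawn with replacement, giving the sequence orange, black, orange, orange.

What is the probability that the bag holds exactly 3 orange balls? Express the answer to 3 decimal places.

Compute the likelihood of the observed sequence for each case: P(data | r = 1) = (1/5)(4/5)(1/5)(1/5) = 0.0064; P(data | r = 2) = (2/5)(3/5)(2/5)(2/5) = 0.0384; P(data | r = 3) = (3/5)(2/5)(3/5)(3/5) = 0.0864.
Weighting by the prior gives 1/7 · 0.0064 = 0.00091429, 4/7 · 0.0384 = 0.021943, 2/7 · 0.0864 = 0.024686; with total 0.047543.
So P(r = 3 | data) = (0.024686) / (0.047543) = 0.51923.

0.519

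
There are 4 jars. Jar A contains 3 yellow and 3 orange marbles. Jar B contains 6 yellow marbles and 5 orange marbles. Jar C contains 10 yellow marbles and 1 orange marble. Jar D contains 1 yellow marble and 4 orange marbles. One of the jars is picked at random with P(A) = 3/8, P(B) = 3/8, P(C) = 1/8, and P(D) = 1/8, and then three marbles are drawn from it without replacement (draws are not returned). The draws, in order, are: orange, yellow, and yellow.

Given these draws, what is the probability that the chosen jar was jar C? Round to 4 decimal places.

For each hypothesis, P(data | H) works out to: P(data | jar A) = (3/6)(3/5)(2/4) = 0.15; P(data | jar B) = (5/11)(6/10)(5/9) = 0.15152; P(data | jar C) = (1/11)(10/10)(9/9) = 0.090909; P(data | jar D) = (4/5)(1/4)(0/3) = 0.
Multiplying each by its prior: 3/8 · 0.15 = 0.05625, 3/8 · 0.15152 = 0.056818, 1/8 · 0.090909 = 0.011364, 1/8 · 0 = 0; with total 0.12443.
Therefore the posterior P(jar C | data) = (0.011364) / (0.12443) = 0.091324.

0.0913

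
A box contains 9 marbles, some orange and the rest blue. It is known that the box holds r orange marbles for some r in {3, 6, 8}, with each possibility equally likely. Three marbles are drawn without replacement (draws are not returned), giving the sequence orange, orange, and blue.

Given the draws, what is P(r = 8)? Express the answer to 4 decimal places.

The likelihood of the observed sequence under each hypothesis: P(data | r = 3) = (3/9)(2/8)(6/7) = 1/14; P(data | r = 6) = (6/9)(5/8)(3/7) = 5/28; P(data | r = 8) = (8/9)(7/8)(1/7) = 1/9.
Multiplying each by its prior: 1/3 · 1/14 = 1/42, 1/3 · 5/28 = 5/84, 1/3 · 1/9 = 1/27; with total 13/108.
Hence P(r = 8 | data) = (1/27) / (13/108) = 4/13.

0.3077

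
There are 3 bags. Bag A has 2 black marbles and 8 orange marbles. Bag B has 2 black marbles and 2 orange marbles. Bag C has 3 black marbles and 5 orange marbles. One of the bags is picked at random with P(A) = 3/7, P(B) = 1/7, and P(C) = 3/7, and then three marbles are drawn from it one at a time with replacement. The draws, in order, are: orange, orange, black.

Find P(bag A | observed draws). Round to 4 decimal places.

For each hypothesis, P(data | H) works out to: P(data | bag A) = (8/10)(8/10)(2/10) = 0.128; P(data | bag B) = (2/4)(2/4)(2/4) = 0.125; P(data | bag C) = (5/8)(5/8)(3/8) = 0.14648.
Weighting by the prior gives 3/7 · 0.128 = 0.054857, 1/7 · 0.125 = 0.017857, 3/7 · 0.14648 = 0.062779; with total 0.13549.
So P(bag A | data) = (0.054857) / (0.13549) = 0.40487.

0.4049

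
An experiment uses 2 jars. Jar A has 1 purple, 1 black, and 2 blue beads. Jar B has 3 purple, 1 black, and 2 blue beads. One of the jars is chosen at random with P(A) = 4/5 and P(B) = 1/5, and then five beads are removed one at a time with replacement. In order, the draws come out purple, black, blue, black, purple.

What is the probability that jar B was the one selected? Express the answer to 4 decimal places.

Under each hypothesis, the probability of the observed sequence is: P(data | jar A) = (1/4)(1/4)(2/4)(1/4)(1/4) = 0.0019531; P(data | jar B) = (3/6)(1/6)(2/6)(1/6)(3/6) = 0.0023148.
The prior-weighted likelihoods are 4/5 · 0.0019531 = 0.0015625, 1/5 · 0.0023148 = 0.00046296; these sum to 0.0020255.
Therefore the posterior P(jar B | data) = (0.00046296) / (0.0020255) = 0.22857.

0.2286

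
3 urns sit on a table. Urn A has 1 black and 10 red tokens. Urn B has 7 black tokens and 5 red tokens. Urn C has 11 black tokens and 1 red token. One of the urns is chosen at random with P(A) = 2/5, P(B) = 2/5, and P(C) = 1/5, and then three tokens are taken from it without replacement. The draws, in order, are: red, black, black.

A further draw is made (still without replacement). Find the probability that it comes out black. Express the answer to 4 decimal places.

The likelihood of the observed sequence under each hypothesis: P(data | urn A) = (10/11)(1/10)(0/9) = 0; P(data | urn B) = (5/12)(7/11)(6/10) = 7/44; P(data | urn C) = (1/12)(11/11)(10/10) = 1/12.
The prior-weighted likelihoods are 2/5 · 0 = 0, 2/5 · 7/44 = 7/110, 1/5 · 1/12 = 1/60; with total 53/660.
Dividing through by the total gives posterior P(urn A | data) = 0, P(urn B | data) = 42/53, P(urn C | data) = 11/53.
Averaging over the posterior, P(black next | data) = (5/9)(42/53) + (1)(11/53) = 103/159.

0.6478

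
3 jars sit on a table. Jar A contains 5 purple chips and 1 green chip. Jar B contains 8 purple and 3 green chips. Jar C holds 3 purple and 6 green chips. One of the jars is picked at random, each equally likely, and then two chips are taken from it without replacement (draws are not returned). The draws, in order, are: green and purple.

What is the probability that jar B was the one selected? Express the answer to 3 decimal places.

0.344

Under each hypothesis, the probability of the observed sequence is: P(data | jar A) = (1/6)(5/5) = 0.16667; P(data | jar B) = (3/11)(8/10) = 0.21818; P(data | jar C) = (6/9)(3/8) = 0.25.
Weighting by the prior gives 1/3 · 0.16667 = 0.055556, 1/3 · 0.21818 = 0.072727, 1/3 · 0.25 = 0.083333; these sum to 0.21162.
Hence P(jar B | data) = (0.072727) / (0.21162) = 0.34368.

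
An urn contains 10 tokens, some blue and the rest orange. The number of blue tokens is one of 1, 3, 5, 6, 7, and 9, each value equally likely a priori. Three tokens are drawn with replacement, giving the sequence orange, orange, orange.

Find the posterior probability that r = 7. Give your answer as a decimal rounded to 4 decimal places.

For each hypothesis, P(data | H) works out to: P(data | r = 1) = (9/10)(9/10)(9/10) = 0.729; P(data | r = 3) = (7/10)(7/10)(7/10) = 0.343; P(data | r = 5) = (5/10)(5/10)(5/10) = 0.125; P(data | r = 6) = (4/10)(4/10)(4/10) = 0.064; P(data | r = 7) = (3/10)(3/10)(3/10) = 0.027; P(data | r = 9) = (1/10)(1/10)(1/10) = 0.001.
Weighting by the prior gives 1/6 · 0.729 = 0.1215, 1/6 · 0.343 = 0.057167, 1/6 · 0.125 = 0.020833, 1/6 · 0.064 = 0.010667, 1/6 · 0.027 = 0.0045, 1/6 · 0.001 = 0.00016667; summing to 0.21483.
So P(r = 7 | data) = (0.0045) / (0.21483) = 0.020946.

0.0209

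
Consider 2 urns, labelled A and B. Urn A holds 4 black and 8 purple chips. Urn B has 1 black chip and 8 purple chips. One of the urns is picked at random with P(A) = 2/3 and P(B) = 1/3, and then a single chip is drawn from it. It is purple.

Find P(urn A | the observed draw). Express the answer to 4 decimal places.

Under each hypothesis, the probability of this draw is: P(data | urn A) = (8/12) = 2/3; P(data | urn B) = (8/9) = 8/9.
Weighting by the prior gives 2/3 · 2/3 = 4/9, 1/3 · 8/9 = 8/27; these sum to 20/27.
So P(urn A | data) = (4/9) / (20/27) = 3/5.

0.6000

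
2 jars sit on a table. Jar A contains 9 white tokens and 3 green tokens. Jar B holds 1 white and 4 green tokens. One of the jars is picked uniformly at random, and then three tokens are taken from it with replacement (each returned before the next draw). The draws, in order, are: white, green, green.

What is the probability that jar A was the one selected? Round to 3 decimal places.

The likelihood of the observed sequence under each hypothesis: P(data | jar A) = (9/12)(3/12)(3/12) = 0.046875; P(data | jar B) = (1/5)(4/5)(4/5) = 0.128.
The prior-weighted likelihoods are 1/2 · 0.046875 = 0.023438, 1/2 · 0.128 = 0.064; these sum to 0.087438.
Therefore the posterior P(jar A | data) = (0.023438) / (0.087438) = 0.26805.

0.268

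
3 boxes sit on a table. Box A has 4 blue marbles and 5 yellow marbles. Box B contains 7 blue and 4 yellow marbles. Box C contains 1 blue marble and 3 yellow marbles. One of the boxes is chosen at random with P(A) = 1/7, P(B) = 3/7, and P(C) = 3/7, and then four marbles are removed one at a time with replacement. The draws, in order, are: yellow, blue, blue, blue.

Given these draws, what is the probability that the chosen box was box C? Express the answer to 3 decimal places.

0.096

For each hypothesis, P(data | H) works out to: P(data | box A) = (5/9)(4/9)(4/9)(4/9) = 0.048773; P(data | box B) = (4/11)(7/11)(7/11)(7/11) = 0.093709; P(data | box C) = (3/4)(1/4)(1/4)(1/4) = 0.011719.
Multiplying each by its prior: 1/7 · 0.048773 = 0.0069676, 3/7 · 0.093709 = 0.040161, 3/7 · 0.011719 = 0.0050223; these sum to 0.052151.
By Bayes' rule, P(box C | data) = (0.0050223) / (0.052151) = 0.096303.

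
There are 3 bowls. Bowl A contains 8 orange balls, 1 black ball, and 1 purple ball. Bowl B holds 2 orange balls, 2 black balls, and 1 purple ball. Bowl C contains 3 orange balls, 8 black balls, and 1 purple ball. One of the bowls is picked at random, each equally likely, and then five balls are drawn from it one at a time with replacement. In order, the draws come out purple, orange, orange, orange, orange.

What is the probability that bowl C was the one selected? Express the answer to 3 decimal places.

0.007

Under each hypothesis, the probability of the observed sequence is: P(data | bowl A) = (1/10)(8/10)(8/10)(8/10)(8/10) = 0.04096; P(data | bowl B) = (1/5)(2/5)(2/5)(2/5)(2/5) = 0.00512; P(data | bowl C) = (1/12)(3/12)(3/12)(3/12)(3/12) = 0.00032552.
The prior-weighted likelihoods are 1/3 · 0.04096 = 0.013653, 1/3 · 0.00512 = 0.0017067, 1/3 · 0.00032552 = 0.00010851; summing to 0.015469.
By Bayes' rule, P(bowl C | data) = (0.00010851) / (0.015469) = 0.0070147.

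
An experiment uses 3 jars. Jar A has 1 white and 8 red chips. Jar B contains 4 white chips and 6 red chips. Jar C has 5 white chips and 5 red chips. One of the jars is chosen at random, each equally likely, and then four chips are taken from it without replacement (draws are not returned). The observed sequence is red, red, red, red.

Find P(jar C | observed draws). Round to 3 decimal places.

Under each hypothesis, the probability of the observed sequence is: P(data | jar A) = (8/9)(7/8)(6/7)(5/6) = 5/9; P(data | jar B) = (6/10)(5/9)(4/8)(3/7) = 1/14; P(data | jar C) = (5/10)(4/9)(3/8)(2/7) = 1/42.
The prior-weighted likelihoods are 1/3 · 5/9 = 5/27, 1/3 · 1/14 = 1/42, 1/3 · 1/42 = 1/126; these sum to 41/189.
By Bayes' rule, P(jar C | data) = (1/126) / (41/189) = 3/82.

0.037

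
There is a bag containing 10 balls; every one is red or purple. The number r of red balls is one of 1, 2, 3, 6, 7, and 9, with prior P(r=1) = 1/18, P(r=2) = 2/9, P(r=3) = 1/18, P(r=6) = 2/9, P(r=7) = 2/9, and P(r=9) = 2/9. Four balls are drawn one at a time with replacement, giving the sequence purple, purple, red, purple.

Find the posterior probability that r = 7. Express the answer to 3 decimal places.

0.092

For each hypothesis, P(data | H) works out to: P(data | r = 1) = (9/10)(9/10)(1/10)(9/10) = 0.0729; P(data | r = 2) = (8/10)(8/10)(2/10)(8/10) = 0.1024; P(data | r = 3) = (7/10)(7/10)(3/10)(7/10) = 0.1029; P(data | r = 6) = (4/10)(4/10)(6/10)(4/10) = 0.0384; P(data | r = 7) = (3/10)(3/10)(7/10)(3/10) = 0.0189; P(data | r = 9) = (1/10)(1/10)(9/10)(1/10) = 0.0009.
The prior-weighted likelihoods are 1/18 · 0.0729 = 0.00405, 2/9 · 0.1024 = 0.022756, 1/18 · 0.1029 = 0.0057167, 2/9 · 0.0384 = 0.0085333, 2/9 · 0.0189 = 0.0042, 2/9 · 0.0009 = 0.0002; these sum to 0.045456.
By Bayes' rule, P(r = 7 | data) = (0.0042) / (0.045456) = 0.092398.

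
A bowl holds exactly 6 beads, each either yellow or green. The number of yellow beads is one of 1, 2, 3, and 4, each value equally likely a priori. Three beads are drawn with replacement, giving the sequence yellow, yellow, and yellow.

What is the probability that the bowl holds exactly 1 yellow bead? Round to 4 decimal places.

0.0100

Compute the likelihood of the observed sequence for each case: P(data | r = 1) = (1/6)(1/6)(1/6) = 1/216; P(data | r = 2) = (2/6)(2/6)(2/6) = 1/27; P(data | r = 3) = (3/6)(3/6)(3/6) = 1/8; P(data | r = 4) = (4/6)(4/6)(4/6) = 8/27.
Weighting by the prior gives 1/4 · 1/216 = 1/864, 1/4 · 1/27 = 1/108, 1/4 · 1/8 = 1/32, 1/4 · 8/27 = 2/27; summing to 25/216.
Hence P(r = 1 | data) = (1/864) / (25/216) = 1/100.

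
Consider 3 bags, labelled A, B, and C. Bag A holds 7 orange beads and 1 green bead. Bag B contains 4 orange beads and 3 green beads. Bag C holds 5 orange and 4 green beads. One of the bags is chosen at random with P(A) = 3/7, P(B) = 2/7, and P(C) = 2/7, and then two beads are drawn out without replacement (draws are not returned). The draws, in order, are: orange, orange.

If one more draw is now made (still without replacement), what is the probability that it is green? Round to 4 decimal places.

0.3066

The likelihood of the observed sequence under each hypothesis: P(data | bag A) = (7/8)(6/7) = 0.75; P(data | bag B) = (4/7)(3/6) = 0.28571; P(data | bag C) = (5/9)(4/8) = 0.27778.
Multiplying each by its prior: 3/7 · 0.75 = 0.32143, 2/7 · 0.28571 = 0.081633, 2/7 · 0.27778 = 0.079365; with total 0.48243.
Normalising, the posterior is P(bag A | data) = 0.66627, P(bag B | data) = 0.16921, P(bag C | data) = 0.16451.
So P(green next | data) = Σ P(green next | H) P(H | data) = (1/6)(0.66627) + (3/5)(0.16921) + (4/7)(0.16451) = 0.30658.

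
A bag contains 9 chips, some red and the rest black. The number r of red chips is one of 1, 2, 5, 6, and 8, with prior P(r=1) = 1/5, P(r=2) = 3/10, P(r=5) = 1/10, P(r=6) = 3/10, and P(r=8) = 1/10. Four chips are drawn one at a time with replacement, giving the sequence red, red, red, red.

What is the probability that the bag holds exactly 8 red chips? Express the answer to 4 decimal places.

Compute the likelihood of the observed sequence for each case: P(data | r = 1) = (1/9)(1/9)(1/9)(1/9) = 0.00015242; P(data | r = 2) = (2/9)(2/9)(2/9)(2/9) = 0.0024387; P(data | r = 5) = (5/9)(5/9)(5/9)(5/9) = 0.09526; P(data | r = 6) = (6/9)(6/9)(6/9)(6/9) = 0.19753; P(data | r = 8) = (8/9)(8/9)(8/9)(8/9) = 0.6243.
Weighting by the prior gives 1/5 · 0.00015242 = 3.0483e-05, 3/10 · 0.0024387 = 0.0007316, 1/10 · 0.09526 = 0.009526, 3/10 · 0.19753 = 0.059259, 1/10 · 0.6243 = 0.06243; these sum to 0.13198.
Hence P(r = 8 | data) = (0.06243) / (0.13198) = 0.47303.

0.4730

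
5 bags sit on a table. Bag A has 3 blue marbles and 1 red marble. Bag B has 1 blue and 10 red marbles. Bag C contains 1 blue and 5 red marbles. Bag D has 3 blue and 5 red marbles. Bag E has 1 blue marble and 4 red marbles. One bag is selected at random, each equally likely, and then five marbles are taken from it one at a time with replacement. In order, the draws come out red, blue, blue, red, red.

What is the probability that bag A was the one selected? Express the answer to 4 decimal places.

The likelihood of the observed sequence under each hypothesis: P(data | bag A) = (1/4)(3/4)(3/4)(1/4)(1/4) = 0.0087891; P(data | bag B) = (10/11)(1/11)(1/11)(10/11)(10/11) = 0.0062092; P(data | bag C) = (5/6)(1/6)(1/6)(5/6)(5/6) = 0.016075; P(data | bag D) = (5/8)(3/8)(3/8)(5/8)(5/8) = 0.034332; P(data | bag E) = (4/5)(1/5)(1/5)(4/5)(4/5) = 0.02048.
Multiplying each by its prior: 1/5 · 0.0087891 = 0.0017578, 1/5 · 0.0062092 = 0.0012418, 1/5 · 0.016075 = 0.003215, 1/5 · 0.034332 = 0.0068665, 1/5 · 0.02048 = 0.004096; summing to 0.017177.
By Bayes' rule, P(bag A | data) = (0.0017578) / (0.017177) = 0.10233.

0.1023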